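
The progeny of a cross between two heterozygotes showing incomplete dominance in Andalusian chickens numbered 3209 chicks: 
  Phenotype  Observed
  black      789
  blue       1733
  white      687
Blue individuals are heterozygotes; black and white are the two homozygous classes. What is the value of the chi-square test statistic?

27.067

With incomplete dominance, a heterozygote × heterozygote cross gives a 1:2:1 phenotypic ratio.
Under the 1:2:1 hypothesis (Σ ratio = 4, N = 3209):
  black: 3209 × 1/4 = 802.25
  blue: 3209 × 2/4 = 1604.5
  white: 3209 × 1/4 = 802.25
χ² = Σ (O − E)² / E
  black: (789 − 802.25)² / 802.25 = 0.2188
  blue: (1733 − 1604.5)² / 1604.5 = 10.2912
  white: (687 − 802.25)² / 802.25 = 16.5566
χ² = 0.2188 + 10.2912 + 16.5566 = 27.0666 ≈ 27.067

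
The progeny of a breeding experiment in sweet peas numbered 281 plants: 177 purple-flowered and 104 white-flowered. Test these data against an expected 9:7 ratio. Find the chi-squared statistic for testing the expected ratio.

Under the 9:7 hypothesis (Σ ratio = 16, N = 281):
  purple-flowered: 281 × 9/16 = 158.0625
  white-flowered: 281 × 7/16 = 122.9375
χ² = Σ (O − E)² / E
  purple-flowered: (177 − 158.0625)² / 158.0625 = 2.2689
  white-flowered: (104 − 122.9375)² / 122.9375 = 2.9172
χ² = 2.2689 + 2.9172 = 5.1861 ≈ 5.186

5.186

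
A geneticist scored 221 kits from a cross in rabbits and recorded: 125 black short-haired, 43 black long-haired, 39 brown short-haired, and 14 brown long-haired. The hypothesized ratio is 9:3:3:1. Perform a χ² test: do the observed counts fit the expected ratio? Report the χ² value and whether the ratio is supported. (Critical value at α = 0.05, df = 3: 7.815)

Under the 9:3:3:1 hypothesis (Σ ratio = 16, N = 221):
  black short-haired: 221 × 9/16 = 124.3125
  black long-haired: 221 × 3/16 = 41.4375
  brown short-haired: 221 × 3/16 = 41.4375
  brown long-haired: 221 × 1/16 = 13.8125
χ² = Σ (O − E)² / E
  black short-haired: (125 − 124.3125)² / 124.3125 = 0.0038
  black long-haired: (43 − 41.4375)² / 41.4375 = 0.0589
  brown short-haired: (39 − 41.4375)² / 41.4375 = 0.1434
  brown long-haired: (14 − 13.8125)² / 13.8125 = 0.0025
χ² = 0.0038 + 0.0589 + 0.1434 + 0.0025 = 0.2086 ≈ 0.209
Degrees of freedom = 4 − 1 = 3; critical value at α = 0.05 is 7.815.
Since 0.209 < 7.815, we fail to reject the null hypothesis — the data are consistent with the 9:3:3:1 ratio.

0.209; consistent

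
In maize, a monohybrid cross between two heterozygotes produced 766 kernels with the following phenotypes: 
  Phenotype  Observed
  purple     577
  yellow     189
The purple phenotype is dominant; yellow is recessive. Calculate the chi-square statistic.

0.044

For a monohybrid cross between heterozygotes with complete dominance, the expected phenotypic ratio is 3:1.
Under the 3:1 hypothesis (Σ ratio = 4, N = 766):
  purple: 766 × 3/4 = 574.5
  yellow: 766 × 1/4 = 191.5
χ² = Σ (O − E)² / E
  purple: (577 − 574.5)² / 574.5 = 0.0109
  yellow: (189 − 191.5)² / 191.5 = 0.0326
χ² = 0.0109 + 0.0326 = 0.0435 ≈ 0.044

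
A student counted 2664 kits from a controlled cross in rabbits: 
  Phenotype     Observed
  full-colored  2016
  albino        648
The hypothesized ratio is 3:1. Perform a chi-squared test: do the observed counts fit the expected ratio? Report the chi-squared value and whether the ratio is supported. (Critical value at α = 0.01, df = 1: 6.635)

Expected counts for N = 2664 under a 3:1 ratio (total parts = 4):
  full-colored: 2664 × 3/4 = 1998
  albino: 2664 × 1/4 = 666
χ² = Σ (O − E)² / E
  full-colored: (2016 − 1998)² / 1998 = 0.1622
  albino: (648 − 666)² / 666 = 0.4865
χ² = 0.1622 + 0.4865 = 0.6487 ≈ 0.649
Degrees of freedom = 2 − 1 = 1; critical value at α = 0.01 is 6.635.
Since 0.649 < 6.635, we fail to reject the null hypothesis — the data are consistent with the 3:1 ratio.

0.649; consistent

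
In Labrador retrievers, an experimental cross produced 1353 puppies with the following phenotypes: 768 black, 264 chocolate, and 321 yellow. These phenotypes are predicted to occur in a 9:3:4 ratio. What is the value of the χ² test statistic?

1.362

Under the 9:3:4 hypothesis (Σ ratio = 16, N = 1353):
  black: 1353 × 9/16 = 761.0625
  chocolate: 1353 × 3/16 = 253.6875
  yellow: 1353 × 4/16 = 338.25
χ² = Σ (O − E)² / E
  black: (768 − 761.0625)² / 761.0625 = 0.0632
  chocolate: (264 − 253.6875)² / 253.6875 = 0.4192
  yellow: (321 − 338.25)² / 338.25 = 0.8797
χ² = 0.0632 + 0.4192 + 0.8797 = 1.3621 ≈ 1.362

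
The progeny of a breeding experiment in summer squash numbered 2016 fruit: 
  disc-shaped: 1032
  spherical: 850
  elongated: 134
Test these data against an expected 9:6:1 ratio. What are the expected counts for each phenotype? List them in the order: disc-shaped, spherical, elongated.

1134, 756, 126

The 9:6:1 ratio has 16 parts, so with N = 2016 the expected counts are:
  disc-shaped: 2016 × 9/16 = 1134
  spherical: 2016 × 6/16 = 756
  elongated: 2016 × 1/16 = 126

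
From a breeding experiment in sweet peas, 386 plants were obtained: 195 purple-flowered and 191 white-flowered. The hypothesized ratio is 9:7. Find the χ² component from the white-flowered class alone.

The 9:7 ratio has 16 parts, so with N = 386 the expected counts are:
  purple-flowered: 386 × 9/16 = 217.125
  white-flowered: 386 × 7/16 = 168.875
Contribution of white-flowered: (191 − 168.875)² / 168.875 = 2.8987

2.899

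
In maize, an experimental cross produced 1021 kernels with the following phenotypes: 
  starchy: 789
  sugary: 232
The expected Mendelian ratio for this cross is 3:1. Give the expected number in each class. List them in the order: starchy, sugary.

Under the 3:1 hypothesis (Σ ratio = 4, N = 1021):
  starchy: 1021 × 3/4 = 765.75
  sugary: 1021 × 1/4 = 255.25

765.75, 255.25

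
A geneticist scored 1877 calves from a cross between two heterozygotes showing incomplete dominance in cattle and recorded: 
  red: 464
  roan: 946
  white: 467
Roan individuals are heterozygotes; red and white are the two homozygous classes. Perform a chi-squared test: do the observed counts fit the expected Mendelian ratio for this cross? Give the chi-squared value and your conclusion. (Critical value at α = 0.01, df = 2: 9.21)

With incomplete dominance, a heterozygote × heterozygote cross gives a 1:2:1 phenotypic ratio.
Expected counts for N = 1877 under a 1:2:1 ratio (total parts = 4):
  red: 1877 × 1/4 = 469.25
  roan: 1877 × 2/4 = 938.5
  white: 1877 × 1/4 = 469.25
χ² = Σ (O − E)² / E
  red: (464 − 469.25)² / 469.25 = 0.0587
  roan: (946 − 938.5)² / 938.5 = 0.0599
  white: (467 − 469.25)² / 469.25 = 0.0108
χ² = 0.0587 + 0.0599 + 0.0108 = 0.1294 ≈ 0.129
Degrees of freedom = 3 − 1 = 2; critical value at α = 0.01 is 9.21.
Since 0.129 < 9.21, we fail to reject the null hypothesis — the data are consistent with the 1:2:1 ratio.

0.129; consistent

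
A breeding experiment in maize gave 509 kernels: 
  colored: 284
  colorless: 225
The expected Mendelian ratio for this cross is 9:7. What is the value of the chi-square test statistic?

The 9:7 ratio has 16 parts, so with N = 509 the expected counts are:
  colored: 509 × 9/16 = 286.3125
  colorless: 509 × 7/16 = 222.6875
χ² = Σ (O − E)² / E
  colored: (284 − 286.3125)² / 286.3125 = 0.0187
  colorless: (225 − 222.6875)² / 222.6875 = 0.0240
χ² = 0.0187 + 0.0240 = 0.0427 ≈ 0.043

0.043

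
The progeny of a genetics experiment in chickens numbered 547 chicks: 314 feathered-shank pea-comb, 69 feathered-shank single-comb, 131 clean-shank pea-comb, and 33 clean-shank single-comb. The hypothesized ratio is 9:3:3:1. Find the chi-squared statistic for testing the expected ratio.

Under the 9:3:3:1 hypothesis (Σ ratio = 16, N = 547):
  feathered-shank pea-comb: 547 × 9/16 = 307.6875
  feathered-shank single-comb: 547 × 3/16 = 102.5625
  clean-shank pea-comb: 547 × 3/16 = 102.5625
  clean-shank single-comb: 547 × 1/16 = 34.1875
χ² = Σ (O − E)² / E
  feathered-shank pea-comb: (314 − 307.6875)² / 307.6875 = 0.1295
  feathered-shank single-comb: (69 − 102.5625)² / 102.5625 = 10.9830
  clean-shank pea-comb: (131 − 102.5625)² / 102.5625 = 7.8849
  clean-shank single-comb: (33 − 34.1875)² / 34.1875 = 0.0412
χ² = 0.1295 + 10.9830 + 7.8849 + 0.0412 = 19.0386 ≈ 19.039

19.039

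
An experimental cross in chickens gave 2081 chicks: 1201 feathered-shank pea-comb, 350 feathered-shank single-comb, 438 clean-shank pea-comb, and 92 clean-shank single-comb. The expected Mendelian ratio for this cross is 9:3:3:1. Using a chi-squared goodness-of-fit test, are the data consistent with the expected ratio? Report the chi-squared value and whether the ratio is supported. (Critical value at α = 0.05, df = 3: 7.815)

Total ratio parts = 16. Expected numbers out of 2081:
  feathered-shank pea-comb: 2081 × 9/16 = 1170.5625
  feathered-shank single-comb: 2081 × 3/16 = 390.1875
  clean-shank pea-comb: 2081 × 3/16 = 390.1875
  clean-shank single-comb: 2081 × 1/16 = 130.0625
χ² = Σ (O − E)² / E
  feathered-shank pea-comb: (1201 − 1170.5625)² / 1170.5625 = 0.7914
  feathered-shank single-comb: (350 − 390.1875)² / 390.1875 = 4.1391
  clean-shank pea-comb: (438 − 390.1875)² / 390.1875 = 5.8588
  clean-shank single-comb: (92 − 130.0625)² / 130.0625 = 11.1389
χ² = 0.7914 + 4.1391 + 5.8588 + 11.1389 = 21.9282 ≈ 21.928
Degrees of freedom = 4 − 1 = 3; critical value at α = 0.05 is 7.815.
Since 21.928 > 7.815, we reject the null hypothesis — the data do not fit the 9:3:3:1 ratio.

21.928; not consistent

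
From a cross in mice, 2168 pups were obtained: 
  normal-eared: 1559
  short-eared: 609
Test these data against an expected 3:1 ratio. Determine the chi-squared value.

11.043

Total ratio parts = 4. Expected numbers out of 2168:
  normal-eared: 2168 × 3/4 = 1626
  short-eared: 2168 × 1/4 = 542
χ² = Σ (O − E)² / E
  normal-eared: (1559 − 1626)² / 1626 = 2.7608
  short-eared: (609 − 542)² / 542 = 8.2823
χ² = 2.7608 + 8.2823 = 11.0431 ≈ 11.043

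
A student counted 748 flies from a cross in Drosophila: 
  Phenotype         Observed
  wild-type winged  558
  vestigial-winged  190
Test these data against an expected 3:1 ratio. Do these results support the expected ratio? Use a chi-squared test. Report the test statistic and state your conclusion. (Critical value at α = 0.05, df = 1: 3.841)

0.064; consistent

Under the 3:1 hypothesis (Σ ratio = 4, N = 748):
  wild-type winged: 748 × 3/4 = 561
  vestigial-winged: 748 × 1/4 = 187
χ² = Σ (O − E)² / E
  wild-type winged: (558 − 561)² / 561 = 0.0160
  vestigial-winged: (190 − 187)² / 187 = 0.0481
χ² = 0.0160 + 0.0481 = 0.0641 ≈ 0.064
Degrees of freedom = 2 − 1 = 1; critical value at α = 0.05 is 3.841.
Since 0.064 < 3.841, we fail to reject the null hypothesis — the data are consistent with the 3:1 ratio.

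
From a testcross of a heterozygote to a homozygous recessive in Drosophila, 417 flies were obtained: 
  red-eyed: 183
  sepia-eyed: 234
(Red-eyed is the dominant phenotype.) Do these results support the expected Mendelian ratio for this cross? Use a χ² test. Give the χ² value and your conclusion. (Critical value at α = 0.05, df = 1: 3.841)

6.237; not consistent

A testcross of a heterozygote (Aa × aa) gives a 1:1 phenotypic ratio.
Total ratio parts = 2. Expected numbers out of 417:
  red-eyed: 417 × 1/2 = 208.5
  sepia-eyed: 417 × 1/2 = 208.5
χ² = Σ (O − E)² / E
  red-eyed: (183 − 208.5)² / 208.5 = 3.1187
  sepia-eyed: (234 − 208.5)² / 208.5 = 3.1187
χ² = 3.1187 + 3.1187 = 6.2374 ≈ 6.237
Degrees of freedom = 2 − 1 = 1; critical value at α = 0.05 is 3.841.
Since 6.237 > 3.841, we reject the null hypothesis — the data do not fit the 1:1 ratio.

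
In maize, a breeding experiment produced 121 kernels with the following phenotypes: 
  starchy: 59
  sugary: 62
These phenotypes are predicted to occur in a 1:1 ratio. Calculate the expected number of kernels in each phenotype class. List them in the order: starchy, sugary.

Total ratio parts = 2. Expected numbers out of 121:
  starchy: 121 × 1/2 = 60.5
  sugary: 121 × 1/2 = 60.5

60.5, 60.5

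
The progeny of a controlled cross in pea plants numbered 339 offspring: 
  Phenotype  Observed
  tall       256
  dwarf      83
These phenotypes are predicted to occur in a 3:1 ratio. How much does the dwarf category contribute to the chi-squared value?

0.036

Under the 3:1 hypothesis (Σ ratio = 4, N = 339):
  tall: 339 × 3/4 = 254.25
  dwarf: 339 × 1/4 = 84.75
Contribution of dwarf: (83 − 84.75)² / 84.75 = 0.0361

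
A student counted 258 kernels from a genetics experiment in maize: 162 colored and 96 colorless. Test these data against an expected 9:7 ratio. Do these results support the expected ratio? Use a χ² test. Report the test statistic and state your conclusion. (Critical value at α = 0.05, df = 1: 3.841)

4.485; not consistent

Total ratio parts = 16. Expected numbers out of 258:
  colored: 258 × 9/16 = 145.125
  colorless: 258 × 7/16 = 112.875
χ² = Σ (O − E)² / E
  colored: (162 − 145.125)² / 145.125 = 1.9622
  colorless: (96 − 112.875)² / 112.875 = 2.5228
χ² = 1.9622 + 2.5228 = 4.485
Degrees of freedom = 2 − 1 = 1; critical value at α = 0.05 is 3.841.
Since 4.485 > 3.841, we reject the null hypothesis — the data do not fit the 9:7 ratio.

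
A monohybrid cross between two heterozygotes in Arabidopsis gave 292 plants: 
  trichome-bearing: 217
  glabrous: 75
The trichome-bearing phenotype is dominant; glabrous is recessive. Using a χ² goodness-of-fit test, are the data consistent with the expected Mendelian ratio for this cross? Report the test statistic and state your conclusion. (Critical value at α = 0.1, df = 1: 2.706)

0.073; consistent

For a monohybrid cross between heterozygotes with complete dominance, the expected phenotypic ratio is 3:1.
Under the 3:1 hypothesis (Σ ratio = 4, N = 292):
  trichome-bearing: 292 × 3/4 = 219
  glabrous: 292 × 1/4 = 73
χ² = Σ (O − E)² / E
  trichome-bearing: (217 − 219)² / 219 = 0.0183
  glabrous: (75 − 73)² / 73 = 0.0548
χ² = 0.0183 + 0.0548 = 0.0731 ≈ 0.073
Degrees of freedom = 2 − 1 = 1; critical value at α = 0.1 is 2.706.
Since 0.073 < 2.706, we fail to reject the null hypothesis — the data are consistent with the 3:1 ratio.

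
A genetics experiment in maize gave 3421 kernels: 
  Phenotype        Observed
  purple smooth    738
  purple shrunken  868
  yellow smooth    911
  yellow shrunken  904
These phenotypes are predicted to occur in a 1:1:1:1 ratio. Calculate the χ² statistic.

Total ratio parts = 4. Expected numbers out of 3421:
  purple smooth: 3421 × 1/4 = 855.25
  purple shrunken: 3421 × 1/4 = 855.25
  yellow smooth: 3421 × 1/4 = 855.25
  yellow shrunken: 3421 × 1/4 = 855.25
χ² = Σ (O − E)² / E
  purple smooth: (738 − 855.25)² / 855.25 = 16.0743
  purple shrunken: (868 − 855.25)² / 855.25 = 0.1901
  yellow smooth: (911 − 855.25)² / 855.25 = 3.6341
  yellow shrunken: (904 − 855.25)² / 855.25 = 2.7788
χ² = 16.0743 + 0.1901 + 3.6341 + 2.7788 = 22.6773 ≈ 22.677

22.677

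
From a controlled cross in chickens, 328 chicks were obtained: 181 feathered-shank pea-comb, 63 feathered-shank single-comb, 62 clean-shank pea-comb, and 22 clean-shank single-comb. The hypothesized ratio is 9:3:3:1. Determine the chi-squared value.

Under the 9:3:3:1 hypothesis (Σ ratio = 16, N = 328):
  feathered-shank pea-comb: 328 × 9/16 = 184.5
  feathered-shank single-comb: 328 × 3/16 = 61.5
  clean-shank pea-comb: 328 × 3/16 = 61.5
  clean-shank single-comb: 328 × 1/16 = 20.5
χ² = Σ (O − E)² / E
  feathered-shank pea-comb: (181 − 184.5)² / 184.5 = 0.0664
  feathered-shank single-comb: (63 − 61.5)² / 61.5 = 0.0366
  clean-shank pea-comb: (62 − 61.5)² / 61.5 = 0.0041
  clean-shank single-comb: (22 − 20.5)² / 20.5 = 0.1098
χ² = 0.0664 + 0.0366 + 0.0041 + 0.1098 = 0.2169 ≈ 0.217

0.217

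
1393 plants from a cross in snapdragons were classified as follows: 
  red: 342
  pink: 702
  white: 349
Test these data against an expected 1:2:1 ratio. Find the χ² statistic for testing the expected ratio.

Total ratio parts = 4. Expected numbers out of 1393:
  red: 1393 × 1/4 = 348.25
  pink: 1393 × 2/4 = 696.5
  white: 1393 × 1/4 = 348.25
χ² = Σ (O − E)² / E
  red: (342 − 348.25)² / 348.25 = 0.1122
  pink: (702 − 696.5)² / 696.5 = 0.0434
  white: (349 − 348.25)² / 348.25 = 0.0016
χ² = 0.1122 + 0.0434 + 0.0016 = 0.1572 ≈ 0.157

0.157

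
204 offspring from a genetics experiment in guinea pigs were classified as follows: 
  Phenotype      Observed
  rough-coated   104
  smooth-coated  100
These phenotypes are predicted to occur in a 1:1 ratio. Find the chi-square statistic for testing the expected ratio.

Expected counts for N = 204 under a 1:1 ratio (total parts = 2):
  rough-coated: 204 × 1/2 = 102
  smooth-coated: 204 × 1/2 = 102
χ² = Σ (O − E)² / E
  rough-coated: (104 − 102)² / 102 = 0.0392
  smooth-coated: (100 − 102)² / 102 = 0.0392
χ² = 0.0392 + 0.0392 = 0.0784 ≈ 0.078

0.078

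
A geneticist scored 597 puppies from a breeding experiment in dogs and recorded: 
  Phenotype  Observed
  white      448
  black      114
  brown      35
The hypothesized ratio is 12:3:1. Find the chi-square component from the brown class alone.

Total ratio parts = 16. Expected numbers out of 597:
  white: 597 × 12/16 = 447.75
  black: 597 × 3/16 = 111.9375
  brown: 597 × 1/16 = 37.3125
Contribution of brown: (35 − 37.3125)² / 37.3125 = 0.1433

0.143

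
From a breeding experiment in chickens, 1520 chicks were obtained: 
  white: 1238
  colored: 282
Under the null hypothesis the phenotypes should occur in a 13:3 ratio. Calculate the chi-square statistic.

Total ratio parts = 16. Expected numbers out of 1520:
  white: 1520 × 13/16 = 1235
  colored: 1520 × 3/16 = 285
χ² = Σ (O − E)² / E
  white: (1238 − 1235)² / 1235 = 0.0073
  colored: (282 − 285)² / 285 = 0.0316
χ² = 0.0073 + 0.0316 = 0.0389 ≈ 0.039

0.039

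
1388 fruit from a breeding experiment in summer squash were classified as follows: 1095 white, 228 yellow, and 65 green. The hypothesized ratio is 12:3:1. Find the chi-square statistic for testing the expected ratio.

12.251

The 12:3:1 ratio has 16 parts, so with N = 1388 the expected counts are:
  white: 1388 × 12/16 = 1041
  yellow: 1388 × 3/16 = 260.25
  green: 1388 × 1/16 = 86.75
χ² = Σ (O − E)² / E
  white: (1095 − 1041)² / 1041 = 2.8012
  yellow: (228 − 260.25)² / 260.25 = 3.9964
  green: (65 − 86.75)² / 86.75 = 5.4532
χ² = 2.8012 + 3.9964 + 5.4532 = 12.2508 ≈ 12.251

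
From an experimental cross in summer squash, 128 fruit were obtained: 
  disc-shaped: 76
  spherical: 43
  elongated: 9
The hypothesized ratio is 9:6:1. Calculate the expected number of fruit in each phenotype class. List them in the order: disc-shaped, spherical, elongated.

Under the 9:6:1 hypothesis (Σ ratio = 16, N = 128):
  disc-shaped: 128 × 9/16 = 72
  spherical: 128 × 6/16 = 48
  elongated: 128 × 1/16 = 8

72, 48, 8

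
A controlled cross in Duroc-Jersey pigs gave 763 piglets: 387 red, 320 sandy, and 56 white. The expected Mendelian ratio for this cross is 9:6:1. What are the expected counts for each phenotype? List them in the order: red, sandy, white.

The 9:6:1 ratio has 16 parts, so with N = 763 the expected counts are:
  red: 763 × 9/16 = 429.1875
  sandy: 763 × 6/16 = 286.125
  white: 763 × 1/16 = 47.6875

429.1875, 286.125, 47.6875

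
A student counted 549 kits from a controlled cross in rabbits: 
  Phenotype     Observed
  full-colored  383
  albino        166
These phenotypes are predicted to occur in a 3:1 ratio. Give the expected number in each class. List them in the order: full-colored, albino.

The 3:1 ratio has 4 parts, so with N = 549 the expected counts are:
  full-colored: 549 × 3/4 = 411.75
  albino: 549 × 1/4 = 137.25

411.75, 137.25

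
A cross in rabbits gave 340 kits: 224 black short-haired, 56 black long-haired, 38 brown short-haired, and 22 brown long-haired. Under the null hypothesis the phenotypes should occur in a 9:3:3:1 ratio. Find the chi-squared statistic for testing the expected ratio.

Under the 9:3:3:1 hypothesis (Σ ratio = 16, N = 340):
  black short-haired: 340 × 9/16 = 191.25
  black long-haired: 340 × 3/16 = 63.75
  brown short-haired: 340 × 3/16 = 63.75
  brown long-haired: 340 × 1/16 = 21.25
χ² = Σ (O − E)² / E
  black short-haired: (224 − 191.25)² / 191.25 = 5.6082
  black long-haired: (56 − 63.75)² / 63.75 = 0.9422
  brown short-haired: (38 − 63.75)² / 63.75 = 10.4010
  brown long-haired: (22 − 21.25)² / 21.25 = 0.0265
χ² = 5.6082 + 0.9422 + 10.4010 + 0.0265 = 16.9779 ≈ 16.978

16.978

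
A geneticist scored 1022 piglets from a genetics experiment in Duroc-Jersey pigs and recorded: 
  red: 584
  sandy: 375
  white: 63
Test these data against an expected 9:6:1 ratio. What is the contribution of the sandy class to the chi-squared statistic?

Under the 9:6:1 hypothesis (Σ ratio = 16, N = 1022):
  red: 1022 × 9/16 = 574.875
  sandy: 1022 × 6/16 = 383.25
  white: 1022 × 1/16 = 63.875
Contribution of sandy: (375 − 383.25)² / 383.25 = 0.1776

0.178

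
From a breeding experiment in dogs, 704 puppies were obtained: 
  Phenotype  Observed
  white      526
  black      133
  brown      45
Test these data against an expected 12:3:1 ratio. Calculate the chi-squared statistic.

0.038

The 12:3:1 ratio has 16 parts, so with N = 704 the expected counts are:
  white: 704 × 12/16 = 528
  black: 704 × 3/16 = 132
  brown: 704 × 1/16 = 44
χ² = Σ (O − E)² / E
  white: (526 − 528)² / 528 = 0.0076
  black: (133 − 132)² / 132 = 0.0076
  brown: (45 − 44)² / 44 = 0.0227
χ² = 0.0076 + 0.0076 + 0.0227 = 0.0379 ≈ 0.038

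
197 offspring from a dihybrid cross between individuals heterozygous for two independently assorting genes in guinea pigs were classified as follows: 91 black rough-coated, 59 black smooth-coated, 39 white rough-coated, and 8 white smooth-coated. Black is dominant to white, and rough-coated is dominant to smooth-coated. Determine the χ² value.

18.346

A dihybrid F₂ with independent assortment and complete dominance at both loci gives a 9:3:3:1 phenotypic ratio.
Total ratio parts = 16. Expected numbers out of 197:
  black rough-coated: 197 × 9/16 = 110.8125
  black smooth-coated: 197 × 3/16 = 36.9375
  white rough-coated: 197 × 3/16 = 36.9375
  white smooth-coated: 197 × 1/16 = 12.3125
χ² = Σ (O − E)² / E
  black rough-coated: (91 − 110.8125)² / 110.8125 = 3.5423
  black smooth-coated: (59 − 36.9375)² / 36.9375 = 13.1778
  white rough-coated: (39 − 36.9375)² / 36.9375 = 0.1152
  white smooth-coated: (8 − 12.3125)² / 12.3125 = 1.5105
χ² = 3.5423 + 13.1778 + 0.1152 + 1.5105 = 18.3458 ≈ 18.346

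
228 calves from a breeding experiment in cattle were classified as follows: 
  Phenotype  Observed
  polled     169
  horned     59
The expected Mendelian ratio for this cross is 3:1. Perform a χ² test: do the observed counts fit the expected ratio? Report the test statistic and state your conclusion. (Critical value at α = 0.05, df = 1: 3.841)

Total ratio parts = 4. Expected numbers out of 228:
  polled: 228 × 3/4 = 171
  horned: 228 × 1/4 = 57
χ² = Σ (O − E)² / E
  polled: (169 − 171)² / 171 = 0.0234
  horned: (59 − 57)² / 57 = 0.0702
χ² = 0.0234 + 0.0702 = 0.0936 ≈ 0.094
Degrees of freedom = 2 − 1 = 1; critical value at α = 0.05 is 3.841.
Since 0.094 < 3.841, we fail to reject the null hypothesis — the data are consistent with the 3:1 ratio.

0.094; consistent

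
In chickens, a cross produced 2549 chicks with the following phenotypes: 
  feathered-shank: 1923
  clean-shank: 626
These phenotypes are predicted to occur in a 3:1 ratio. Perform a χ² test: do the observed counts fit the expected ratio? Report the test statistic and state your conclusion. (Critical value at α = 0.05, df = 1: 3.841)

0.265; consistent

Expected counts for N = 2549 under a 3:1 ratio (total parts = 4):
  feathered-shank: 2549 × 3/4 = 1911.75
  clean-shank: 2549 × 1/4 = 637.25
χ² = Σ (O − E)² / E
  feathered-shank: (1923 − 1911.75)² / 1911.75 = 0.0662
  clean-shank: (626 − 637.25)² / 637.25 = 0.1986
χ² = 0.0662 + 0.1986 = 0.2648 ≈ 0.265
Degrees of freedom = 2 − 1 = 1; critical value at α = 0.05 is 3.841.
Since 0.265 < 3.841, we fail to reject the null hypothesis — the data are consistent with the 3:1 ratio.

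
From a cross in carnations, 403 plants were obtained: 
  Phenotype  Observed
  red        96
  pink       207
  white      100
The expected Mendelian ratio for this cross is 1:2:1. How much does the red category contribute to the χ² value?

0.224

The 1:2:1 ratio has 4 parts, so with N = 403 the expected counts are:
  red: 403 × 1/4 = 100.75
  pink: 403 × 2/4 = 201.5
  white: 403 × 1/4 = 100.75
Contribution of red: (96 − 100.75)² / 100.75 = 0.2239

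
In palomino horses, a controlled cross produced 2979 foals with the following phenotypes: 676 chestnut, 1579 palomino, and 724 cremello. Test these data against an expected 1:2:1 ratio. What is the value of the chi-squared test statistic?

12.302

Total ratio parts = 4. Expected numbers out of 2979:
  chestnut: 2979 × 1/4 = 744.75
  palomino: 2979 × 2/4 = 1489.5
  cremello: 2979 × 1/4 = 744.75
χ² = Σ (O − E)² / E
  chestnut: (676 − 744.75)² / 744.75 = 6.3465
  palomino: (1579 − 1489.5)² / 1489.5 = 5.3778
  cremello: (724 − 744.75)² / 744.75 = 0.5781
χ² = 6.3465 + 5.3778 + 0.5781 = 12.3024 ≈ 12.302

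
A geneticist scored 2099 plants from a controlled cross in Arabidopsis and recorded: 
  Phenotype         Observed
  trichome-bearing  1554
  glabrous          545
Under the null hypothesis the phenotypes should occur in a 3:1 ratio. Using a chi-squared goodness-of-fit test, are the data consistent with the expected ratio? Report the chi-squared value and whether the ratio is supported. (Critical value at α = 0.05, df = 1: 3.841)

Under the 3:1 hypothesis (Σ ratio = 4, N = 2099):
  trichome-bearing: 2099 × 3/4 = 1574.25
  glabrous: 2099 × 1/4 = 524.75
χ² = Σ (O − E)² / E
  trichome-bearing: (1554 − 1574.25)² / 1574.25 = 0.2605
  glabrous: (545 − 524.75)² / 524.75 = 0.7814
χ² = 0.2605 + 0.7814 = 1.0419 ≈ 1.042
Degrees of freedom = 2 − 1 = 1; critical value at α = 0.05 is 3.841.
Since 1.042 < 3.841, we fail to reject the null hypothesis — the data are consistent with the 3:1 ratio.

1.042; consistent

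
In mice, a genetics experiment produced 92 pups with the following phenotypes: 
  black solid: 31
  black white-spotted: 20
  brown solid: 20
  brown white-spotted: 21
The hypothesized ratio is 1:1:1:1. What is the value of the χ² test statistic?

Total ratio parts = 4. Expected numbers out of 92:
  black solid: 92 × 1/4 = 23
  black white-spotted: 92 × 1/4 = 23
  brown solid: 92 × 1/4 = 23
  brown white-spotted: 92 × 1/4 = 23
χ² = Σ (O − E)² / E
  black solid: (31 − 23)² / 23 = 2.7826
  black white-spotted: (20 − 23)² / 23 = 0.3913
  brown solid: (20 − 23)² / 23 = 0.3913
  brown white-spotted: (21 − 23)² / 23 = 0.1739
χ² = 2.7826 + 0.3913 + 0.3913 + 0.1739 = 3.7391 ≈ 3.739

3.739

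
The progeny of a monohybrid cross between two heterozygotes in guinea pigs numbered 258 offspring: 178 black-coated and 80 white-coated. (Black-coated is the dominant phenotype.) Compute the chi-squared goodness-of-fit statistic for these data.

For a monohybrid cross between heterozygotes with complete dominance, the expected phenotypic ratio is 3:1.
Total ratio parts = 4. Expected numbers out of 258:
  black-coated: 258 × 3/4 = 193.5
  white-coated: 258 × 1/4 = 64.5
χ² = Σ (O − E)² / E
  black-coated: (178 − 193.5)² / 193.5 = 1.2416
  white-coated: (80 − 64.5)² / 64.5 = 3.7248
χ² = 1.2416 + 3.7248 = 4.9664 ≈ 4.966

4.966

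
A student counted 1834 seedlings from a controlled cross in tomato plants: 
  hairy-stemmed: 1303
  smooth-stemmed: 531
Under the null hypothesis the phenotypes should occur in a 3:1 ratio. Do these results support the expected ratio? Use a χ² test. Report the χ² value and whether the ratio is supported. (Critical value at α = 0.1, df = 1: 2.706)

Total ratio parts = 4. Expected numbers out of 1834:
  hairy-stemmed: 1834 × 3/4 = 1375.5
  smooth-stemmed: 1834 × 1/4 = 458.5
χ² = Σ (O − E)² / E
  hairy-stemmed: (1303 − 1375.5)² / 1375.5 = 3.8213
  smooth-stemmed: (531 − 458.5)² / 458.5 = 11.4640
χ² = 3.8213 + 11.4640 = 15.2853 ≈ 15.285
Degrees of freedom = 2 − 1 = 1; critical value at α = 0.1 is 2.706.
Since 15.285 > 2.706, we reject the null hypothesis — the data do not fit the 3:1 ratio.

15.285; not consistent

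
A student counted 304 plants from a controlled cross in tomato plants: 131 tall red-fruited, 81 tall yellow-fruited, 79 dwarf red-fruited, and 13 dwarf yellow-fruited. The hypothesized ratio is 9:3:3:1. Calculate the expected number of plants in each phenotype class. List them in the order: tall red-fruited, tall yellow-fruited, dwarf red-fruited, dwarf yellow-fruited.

Total ratio parts = 16. Expected numbers out of 304:
  tall red-fruited: 304 × 9/16 = 171
  tall yellow-fruited: 304 × 3/16 = 57
  dwarf red-fruited: 304 × 3/16 = 57
  dwarf yellow-fruited: 304 × 1/16 = 19

171, 57, 57, 19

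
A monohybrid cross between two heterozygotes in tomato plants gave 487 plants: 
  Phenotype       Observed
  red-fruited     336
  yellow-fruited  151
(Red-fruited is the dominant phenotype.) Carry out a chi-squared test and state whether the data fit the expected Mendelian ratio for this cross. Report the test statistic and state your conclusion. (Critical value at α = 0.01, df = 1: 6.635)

For a monohybrid cross between heterozygotes with complete dominance, the expected phenotypic ratio is 3:1.
Expected counts for N = 487 under a 3:1 ratio (total parts = 4):
  red-fruited: 487 × 3/4 = 365.25
  yellow-fruited: 487 × 1/4 = 121.75
χ² = Σ (O − E)² / E
  red-fruited: (336 − 365.25)² / 365.25 = 2.3424
  yellow-fruited: (151 − 121.75)² / 121.75 = 7.0272
χ² = 2.3424 + 7.0272 = 9.3696 ≈ 9.370
Degrees of freedom = 2 − 1 = 1; critical value at α = 0.01 is 6.635.
Since 9.370 > 6.635, we reject the null hypothesis — the data do not fit the 3:1 ratio.

9.370; not consistent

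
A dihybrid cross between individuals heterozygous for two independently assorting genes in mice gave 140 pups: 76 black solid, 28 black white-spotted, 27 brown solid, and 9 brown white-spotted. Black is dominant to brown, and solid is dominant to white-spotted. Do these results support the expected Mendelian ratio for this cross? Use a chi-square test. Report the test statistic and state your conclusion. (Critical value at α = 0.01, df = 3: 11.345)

A dihybrid F₂ with independent assortment and complete dominance at both loci gives a 9:3:3:1 phenotypic ratio.
Under the 9:3:3:1 hypothesis (Σ ratio = 16, N = 140):
  black solid: 140 × 9/16 = 78.75
  black white-spotted: 140 × 3/16 = 26.25
  brown solid: 140 × 3/16 = 26.25
  brown white-spotted: 140 × 1/16 = 8.75
χ² = Σ (O − E)² / E
  black solid: (76 − 78.75)² / 78.75 = 0.0960
  black white-spotted: (28 − 26.25)² / 26.25 = 0.1167
  brown solid: (27 − 26.25)² / 26.25 = 0.0214
  brown white-spotted: (9 − 8.75)² / 8.75 = 0.0071
χ² = 0.0960 + 0.1167 + 0.0214 + 0.0071 = 0.2412 ≈ 0.241
Degrees of freedom = 4 − 1 = 3; critical value at α = 0.01 is 11.345.
Since 0.241 < 11.345, we fail to reject the null hypothesis — the data are consistent with the 9:3:3:1 ratio.

0.241; consistent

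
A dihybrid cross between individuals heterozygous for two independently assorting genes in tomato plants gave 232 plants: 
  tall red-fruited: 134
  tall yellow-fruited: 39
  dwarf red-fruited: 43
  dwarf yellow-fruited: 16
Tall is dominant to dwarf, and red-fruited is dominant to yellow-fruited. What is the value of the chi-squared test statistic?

A dihybrid F₂ with independent assortment and complete dominance at both loci gives a 9:3:3:1 phenotypic ratio.
Under the 9:3:3:1 hypothesis (Σ ratio = 16, N = 232):
  tall red-fruited: 232 × 9/16 = 130.5
  tall yellow-fruited: 232 × 3/16 = 43.5
  dwarf red-fruited: 232 × 3/16 = 43.5
  dwarf yellow-fruited: 232 × 1/16 = 14.5
χ² = Σ (O − E)² / E
  tall red-fruited: (134 − 130.5)² / 130.5 = 0.0939
  tall yellow-fruited: (39 − 43.5)² / 43.5 = 0.4655
  dwarf red-fruited: (43 − 43.5)² / 43.5 = 0.0057
  dwarf yellow-fruited: (16 − 14.5)² / 14.5 = 0.1552
χ² = 0.0939 + 0.4655 + 0.0057 + 0.1552 = 0.7203 ≈ 0.720

0.720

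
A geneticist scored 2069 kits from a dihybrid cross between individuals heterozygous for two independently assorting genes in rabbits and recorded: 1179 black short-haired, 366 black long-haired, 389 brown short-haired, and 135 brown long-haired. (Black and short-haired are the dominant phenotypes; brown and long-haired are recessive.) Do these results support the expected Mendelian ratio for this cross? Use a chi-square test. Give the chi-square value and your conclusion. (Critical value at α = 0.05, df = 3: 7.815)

1.692; consistent

A dihybrid F₂ with independent assortment and complete dominance at both loci gives a 9:3:3:1 phenotypic ratio.
Under the 9:3:3:1 hypothesis (Σ ratio = 16, N = 2069):
  black short-haired: 2069 × 9/16 = 1163.8125
  black long-haired: 2069 × 3/16 = 387.9375
  brown short-haired: 2069 × 3/16 = 387.9375
  brown long-haired: 2069 × 1/16 = 129.3125
χ² = Σ (O − E)² / E
  black short-haired: (1179 − 1163.8125)² / 1163.8125 = 0.1982
  black long-haired: (366 − 387.9375)² / 387.9375 = 1.2405
  brown short-haired: (389 − 387.9375)² / 387.9375 = 0.0029
  brown long-haired: (135 − 129.3125)² / 129.3125 = 0.2502
χ² = 0.1982 + 1.2405 + 0.0029 + 0.2502 = 1.6918 ≈ 1.692
Degrees of freedom = 4 − 1 = 3; critical value at α = 0.05 is 7.815.
Since 1.692 < 7.815, we fail to reject the null hypothesis — the data are consistent with the 9:3:3:1 ratio.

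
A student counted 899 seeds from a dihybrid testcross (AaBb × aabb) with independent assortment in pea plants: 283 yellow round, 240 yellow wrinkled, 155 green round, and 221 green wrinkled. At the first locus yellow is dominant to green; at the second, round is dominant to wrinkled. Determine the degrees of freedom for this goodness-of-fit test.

A dihybrid testcross with independent assortment gives a 1:1:1:1 ratio.
A goodness-of-fit test with 4 phenotype classes has df = 4 − 1 = 3.

3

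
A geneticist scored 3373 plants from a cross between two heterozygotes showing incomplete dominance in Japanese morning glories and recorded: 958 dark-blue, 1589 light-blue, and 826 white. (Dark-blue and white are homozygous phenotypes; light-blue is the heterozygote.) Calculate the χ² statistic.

21.605

With incomplete dominance, a heterozygote × heterozygote cross gives a 1:2:1 phenotypic ratio.
Expected counts for N = 3373 under a 1:2:1 ratio (total parts = 4):
  dark-blue: 3373 × 1/4 = 843.25
  light-blue: 3373 × 2/4 = 1686.5
  white: 3373 × 1/4 = 843.25
χ² = Σ (O − E)² / E
  dark-blue: (958 − 843.25)² / 843.25 = 15.6153
  light-blue: (1589 − 1686.5)² / 1686.5 = 5.6367
  white: (826 − 843.25)² / 843.25 = 0.3529
χ² = 15.6153 + 5.6367 + 0.3529 = 21.6049 ≈ 21.605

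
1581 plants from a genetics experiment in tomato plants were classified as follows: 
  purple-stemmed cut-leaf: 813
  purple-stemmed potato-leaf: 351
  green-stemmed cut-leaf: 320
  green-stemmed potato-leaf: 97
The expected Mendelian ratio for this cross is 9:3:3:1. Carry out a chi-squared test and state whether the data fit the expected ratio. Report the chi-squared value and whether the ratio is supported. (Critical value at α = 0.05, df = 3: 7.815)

Under the 9:3:3:1 hypothesis (Σ ratio = 16, N = 1581):
  purple-stemmed cut-leaf: 1581 × 9/16 = 889.3125
  purple-stemmed potato-leaf: 1581 × 3/16 = 296.4375
  green-stemmed cut-leaf: 1581 × 3/16 = 296.4375
  green-stemmed potato-leaf: 1581 × 1/16 = 98.8125
χ² = Σ (O − E)² / E
  purple-stemmed cut-leaf: (813 − 889.3125)² / 889.3125 = 6.5484
  purple-stemmed potato-leaf: (351 − 296.4375)² / 296.4375 = 10.0428
  green-stemmed cut-leaf: (320 − 296.4375)² / 296.4375 = 1.8729
  green-stemmed potato-leaf: (97 − 98.8125)² / 98.8125 = 0.0332
χ² = 6.5484 + 10.0428 + 1.8729 + 0.0332 = 18.4973 ≈ 18.497
Degrees of freedom = 4 − 1 = 3; critical value at α = 0.05 is 7.815.
Since 18.497 > 7.815, we reject the null hypothesis — the data do not fit the 9:3:3:1 ratio.

18.497; not consistent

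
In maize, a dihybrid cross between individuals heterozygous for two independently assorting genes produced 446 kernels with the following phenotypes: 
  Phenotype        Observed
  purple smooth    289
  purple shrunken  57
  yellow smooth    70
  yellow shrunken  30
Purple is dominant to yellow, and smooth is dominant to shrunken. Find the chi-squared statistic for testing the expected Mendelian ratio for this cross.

A dihybrid F₂ with independent assortment and complete dominance at both loci gives a 9:3:3:1 phenotypic ratio.
Expected counts for N = 446 under a 9:3:3:1 ratio (total parts = 16):
  purple smooth: 446 × 9/16 = 250.875
  purple shrunken: 446 × 3/16 = 83.625
  yellow smooth: 446 × 3/16 = 83.625
  yellow shrunken: 446 × 1/16 = 27.875
χ² = Σ (O − E)² / E
  purple smooth: (289 − 250.875)² / 250.875 = 5.7938
  purple shrunken: (57 − 83.625)² / 83.625 = 8.4770
  yellow smooth: (70 − 83.625)² / 83.625 = 2.2199
  yellow shrunken: (30 − 27.875)² / 27.875 = 0.1620
χ² = 5.7938 + 8.4770 + 2.2199 + 0.1620 = 16.6527 ≈ 16.653

16.653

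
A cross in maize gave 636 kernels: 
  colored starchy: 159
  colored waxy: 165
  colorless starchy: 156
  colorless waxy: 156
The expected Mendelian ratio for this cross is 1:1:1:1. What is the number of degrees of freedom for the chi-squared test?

3

A goodness-of-fit test with 4 phenotype classes has df = 4 − 1 = 3.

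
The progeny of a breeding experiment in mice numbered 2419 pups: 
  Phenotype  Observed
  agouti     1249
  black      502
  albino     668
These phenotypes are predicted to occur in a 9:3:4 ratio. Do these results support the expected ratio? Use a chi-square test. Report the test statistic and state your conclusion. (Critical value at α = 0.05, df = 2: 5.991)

Expected counts for N = 2419 under a 9:3:4 ratio (total parts = 16):
  agouti: 2419 × 9/16 = 1360.6875
  black: 2419 × 3/16 = 453.5625
  albino: 2419 × 4/16 = 604.75
χ² = Σ (O − E)² / E
  agouti: (1249 − 1360.6875)² / 1360.6875 = 9.1675
  black: (502 − 453.5625)² / 453.5625 = 5.1728
  albino: (668 − 604.75)² / 604.75 = 6.6152
χ² = 9.1675 + 5.1728 + 6.6152 = 20.9555 ≈ 20.956
Degrees of freedom = 3 − 1 = 2; critical value at α = 0.05 is 5.991.
Since 20.956 > 5.991, we reject the null hypothesis — the data do not fit the 9:3:4 ratio.

20.956; not consistent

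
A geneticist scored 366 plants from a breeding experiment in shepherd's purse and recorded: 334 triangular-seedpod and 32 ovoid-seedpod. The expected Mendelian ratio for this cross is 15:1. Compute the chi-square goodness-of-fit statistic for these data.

The 15:1 ratio has 16 parts, so with N = 366 the expected counts are:
  triangular-seedpod: 366 × 15/16 = 343.125
  ovoid-seedpod: 366 × 1/16 = 22.875
χ² = Σ (O − E)² / E
  triangular-seedpod: (334 − 343.125)² / 343.125 = 0.2427
  ovoid-seedpod: (32 − 22.875)² / 22.875 = 3.6400
χ² = 0.2427 + 3.6400 = 3.8827 ≈ 3.883

3.883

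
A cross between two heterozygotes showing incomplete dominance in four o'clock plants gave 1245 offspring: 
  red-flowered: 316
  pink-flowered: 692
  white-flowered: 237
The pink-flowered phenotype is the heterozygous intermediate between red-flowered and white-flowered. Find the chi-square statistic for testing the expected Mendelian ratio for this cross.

25.545

With incomplete dominance, a heterozygote × heterozygote cross gives a 1:2:1 phenotypic ratio.
Under the 1:2:1 hypothesis (Σ ratio = 4, N = 1245):
  red-flowered: 1245 × 1/4 = 311.25
  pink-flowered: 1245 × 2/4 = 622.5
  white-flowered: 1245 × 1/4 = 311.25
χ² = Σ (O − E)² / E
  red-flowered: (316 − 311.25)² / 311.25 = 0.0725
  pink-flowered: (692 − 622.5)² / 622.5 = 7.7594
  white-flowered: (237 − 311.25)² / 311.25 = 17.7127
χ² = 0.0725 + 7.7594 + 17.7127 = 25.5446 ≈ 25.545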